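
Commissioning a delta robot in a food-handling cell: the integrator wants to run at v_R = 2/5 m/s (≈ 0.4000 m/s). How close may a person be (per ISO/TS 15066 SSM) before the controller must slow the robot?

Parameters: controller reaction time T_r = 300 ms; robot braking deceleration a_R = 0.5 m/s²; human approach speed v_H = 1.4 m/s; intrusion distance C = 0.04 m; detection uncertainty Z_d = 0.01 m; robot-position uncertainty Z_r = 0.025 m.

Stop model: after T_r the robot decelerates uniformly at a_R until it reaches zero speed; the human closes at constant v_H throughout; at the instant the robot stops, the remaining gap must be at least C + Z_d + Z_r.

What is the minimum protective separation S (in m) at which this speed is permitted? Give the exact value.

stop time T_s = (2/5)/(1/2) = 0.8000 s
robot in T_r: 0.4000·0.3000 = 0.1200 m
braking distance = 0.4000²/(2·0.5000) = 0.1600 m
human closes 1.4000·1.1000 = 1.5400 m
C+Z_d+Z_r = 0.0400+0.0100+0.0250 = 0.0750 m
S_min ≈ 0.1200+0.1600+1.5400+0.0750  ⇒  S_min = 379/200 m

S_min = 379/200 m = 1.8950 m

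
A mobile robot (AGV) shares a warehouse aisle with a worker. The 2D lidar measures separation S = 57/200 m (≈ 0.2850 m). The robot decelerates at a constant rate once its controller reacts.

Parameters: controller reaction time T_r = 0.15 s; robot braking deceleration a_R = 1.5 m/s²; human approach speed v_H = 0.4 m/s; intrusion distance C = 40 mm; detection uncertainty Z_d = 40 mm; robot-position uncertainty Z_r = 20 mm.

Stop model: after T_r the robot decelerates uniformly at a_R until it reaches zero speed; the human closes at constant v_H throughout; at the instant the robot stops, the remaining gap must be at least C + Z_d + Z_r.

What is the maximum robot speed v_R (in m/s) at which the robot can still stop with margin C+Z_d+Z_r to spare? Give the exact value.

v_R_max = 1/4 m/s = 0.2500 m/s

quadratic (1/3)·v² + (5/12)·v + (-1/8) = 0
  disc = (5/12)² − 4·(1/3)·(-1/8) = 49/144 ; √disc = 7/12
  v_R = (−(5/12) + 7/12) / (2·(1/3)) = 1/4 m/s
check:
T_s = v_R/a_R = (1/4)/(3/2) = 0.1667 s
reaction-phase robot travel = 0.2500·0.1500 = 0.0375 m
robot under decel: 0.2500²/(2·1.5000) = 0.0208 m
person approaches 0.4000·(0.1500+0.1667) = 0.1267 m
residual clearance needed = 0.0400+0.0400+0.0200 = 0.1000 m
sum ≈ 0.0375+0.0208+0.1267+0.1000 ≈ 0.2850 m = S ✓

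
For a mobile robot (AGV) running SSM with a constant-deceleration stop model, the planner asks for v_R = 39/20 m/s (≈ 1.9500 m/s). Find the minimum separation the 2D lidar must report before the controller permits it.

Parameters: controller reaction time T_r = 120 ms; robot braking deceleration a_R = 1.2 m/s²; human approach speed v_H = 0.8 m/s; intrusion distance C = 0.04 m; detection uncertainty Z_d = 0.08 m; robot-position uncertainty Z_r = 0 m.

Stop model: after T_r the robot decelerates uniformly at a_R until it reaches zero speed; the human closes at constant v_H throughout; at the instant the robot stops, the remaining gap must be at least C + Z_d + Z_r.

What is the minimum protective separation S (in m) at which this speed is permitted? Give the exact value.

S_min = 1067/320 m = 3.3344 m

stop time T_s = (39/20)/(6/5) = 1.6250 s
robot in T_r: 1.9500·0.1200 = 0.2340 m
robot under decel: 1.9500²/(2·1.2000) = 1.5844 m
human closes 0.8000·1.7450 = 1.3960 m
residual clearance needed = 0.0400+0.0800+0.0000 = 0.1200 m
S_min ≈ 0.2340+1.5844+1.3960+0.1200  ⇒  S_min = 1067/320 m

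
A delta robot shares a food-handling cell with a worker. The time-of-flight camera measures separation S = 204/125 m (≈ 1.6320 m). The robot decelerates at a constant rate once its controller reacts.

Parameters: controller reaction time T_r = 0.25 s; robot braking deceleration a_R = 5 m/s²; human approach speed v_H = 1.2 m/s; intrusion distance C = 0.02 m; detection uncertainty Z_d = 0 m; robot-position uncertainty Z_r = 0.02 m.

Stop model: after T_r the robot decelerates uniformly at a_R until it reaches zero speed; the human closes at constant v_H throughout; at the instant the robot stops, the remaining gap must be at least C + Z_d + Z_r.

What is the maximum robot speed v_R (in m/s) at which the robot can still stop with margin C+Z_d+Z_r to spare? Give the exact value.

quadratic (1/10)·v² + (49/100)·v + (-323/250) = 0
  disc = (49/100)² − 4·(1/10)·(-323/250) = 7569/10000 ; √disc = 87/100
  v_R = (−(49/100) + 87/100) / (2·(1/10)) = 19/10 m/s
check:
T_s = v_R/a_R = (19/10)/5 = 0.3800 s
robot covers v_R·T_r = 1.9000·0.2500 = 0.4750 m before braking
robot covers 1.9000·0.3800 − ½·5.0000·0.3800² = 0.3610 m while stopping
human over T_r+T_s: 1.2000·(0.2500+0.3800) = 0.7560 m
C+Z_d+Z_r = 0.0200+0.0000+0.0200 = 0.0400 m
sum ≈ 0.4750+0.3610+0.7560+0.0400 ≈ 1.6320 m = S ✓

v_R_max = 19/10 m/s = 1.9000 m/s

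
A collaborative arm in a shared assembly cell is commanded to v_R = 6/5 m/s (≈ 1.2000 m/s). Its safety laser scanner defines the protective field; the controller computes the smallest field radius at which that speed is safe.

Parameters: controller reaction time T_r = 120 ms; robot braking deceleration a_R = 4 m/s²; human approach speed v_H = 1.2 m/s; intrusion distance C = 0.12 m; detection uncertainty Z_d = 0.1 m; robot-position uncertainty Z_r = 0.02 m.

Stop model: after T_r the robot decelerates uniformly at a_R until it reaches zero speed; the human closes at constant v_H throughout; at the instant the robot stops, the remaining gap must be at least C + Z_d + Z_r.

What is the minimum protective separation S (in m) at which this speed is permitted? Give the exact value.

S_min = 267/250 m = 1.0680 m

T_s = v_R/a_R = (6/5)/4 = 0.3000 s
robot in T_r: 1.2000·0.1200 = 0.1440 m
braking distance = 1.2000²/(2·4.0000) = 0.1800 m
person approaches 1.2000·(0.1200+0.3000) = 0.5040 m
C+Z_d+Z_r = 0.1200+0.1000+0.0200 = 0.2400 m
S_min ≈ 0.1440+0.1800+0.5040+0.2400  ⇒  S_min = 267/250 m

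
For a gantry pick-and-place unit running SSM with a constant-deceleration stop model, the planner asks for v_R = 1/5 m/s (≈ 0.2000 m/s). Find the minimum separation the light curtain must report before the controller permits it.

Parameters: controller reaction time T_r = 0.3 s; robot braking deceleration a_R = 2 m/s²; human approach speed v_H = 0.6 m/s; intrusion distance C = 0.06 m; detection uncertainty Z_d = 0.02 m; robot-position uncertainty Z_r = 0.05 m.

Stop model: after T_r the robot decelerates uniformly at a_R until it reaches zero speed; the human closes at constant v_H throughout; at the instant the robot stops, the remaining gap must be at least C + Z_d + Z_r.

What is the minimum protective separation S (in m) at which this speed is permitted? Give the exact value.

S_min = 11/25 m = 0.4400 m

braking lasts T_s = (1/5)/2 = 0.1000 s
robot in T_r: 0.2000·0.3000 = 0.0600 m
robot under decel: 0.2000²/(2·2.0000) = 0.0100 m
human closes 0.6000·0.4000 = 0.2400 m
margins: 0.0600+0.0200+0.0500 = 0.1300 m
S_min ≈ 0.0600+0.0100+0.2400+0.1300  ⇒  S_min = 11/25 m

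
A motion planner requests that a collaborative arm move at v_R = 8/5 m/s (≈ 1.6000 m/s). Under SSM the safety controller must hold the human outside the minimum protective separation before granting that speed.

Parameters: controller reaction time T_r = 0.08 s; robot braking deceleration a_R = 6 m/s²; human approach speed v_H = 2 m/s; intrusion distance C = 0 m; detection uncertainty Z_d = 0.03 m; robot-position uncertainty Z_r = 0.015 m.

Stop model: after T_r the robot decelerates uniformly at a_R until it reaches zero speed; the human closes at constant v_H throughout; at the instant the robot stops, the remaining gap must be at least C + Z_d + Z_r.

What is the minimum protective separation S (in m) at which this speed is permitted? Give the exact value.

T_s = v_R/a_R = (8/5)/6 = 0.2667 s
robot covers v_R·T_r = 1.6000·0.0800 = 0.1280 m before braking
robot under decel: 1.6000²/(2·6.0000) = 0.2133 m
person approaches 2.0000·(0.0800+0.2667) = 0.6933 m
margins: 0.0000+0.0300+0.0150 = 0.0450 m
S_min ≈ 0.1280+0.2133+0.6933+0.0450  ⇒  S_min = 3239/3000 m

S_min = 3239/3000 m = 1.0797 m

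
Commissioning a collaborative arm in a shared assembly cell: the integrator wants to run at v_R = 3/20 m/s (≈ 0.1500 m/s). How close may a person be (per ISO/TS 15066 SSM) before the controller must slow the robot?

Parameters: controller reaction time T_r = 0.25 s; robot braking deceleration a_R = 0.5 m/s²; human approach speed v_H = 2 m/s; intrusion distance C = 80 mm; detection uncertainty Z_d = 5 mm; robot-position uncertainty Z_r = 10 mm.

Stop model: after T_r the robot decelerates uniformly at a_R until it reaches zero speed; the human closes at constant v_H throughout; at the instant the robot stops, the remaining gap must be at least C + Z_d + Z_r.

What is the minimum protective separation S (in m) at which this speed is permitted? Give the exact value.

S_min = 251/200 m = 1.2550 m

T_s = v_R/a_R = (3/20)/(1/2) = 0.3000 s
robot covers v_R·T_r = 0.1500·0.2500 = 0.0375 m before braking
braking distance = 0.1500²/(2·0.5000) = 0.0225 m
human closes 2.0000·0.5500 = 1.1000 m
margins: 0.0800+0.0050+0.0100 = 0.0950 m
S_min ≈ 0.0375+0.0225+1.1000+0.0950  ⇒  S_min = 251/200 m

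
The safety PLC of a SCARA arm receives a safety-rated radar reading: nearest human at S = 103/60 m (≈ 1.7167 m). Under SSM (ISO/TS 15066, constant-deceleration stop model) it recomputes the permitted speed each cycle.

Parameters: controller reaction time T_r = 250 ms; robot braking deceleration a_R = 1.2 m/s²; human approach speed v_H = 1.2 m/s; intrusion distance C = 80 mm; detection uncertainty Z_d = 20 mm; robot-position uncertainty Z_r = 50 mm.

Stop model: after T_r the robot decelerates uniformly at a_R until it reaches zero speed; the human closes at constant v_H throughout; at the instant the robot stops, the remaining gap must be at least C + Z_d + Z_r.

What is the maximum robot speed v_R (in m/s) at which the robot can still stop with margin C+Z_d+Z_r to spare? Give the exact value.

v_R_max = 4/5 m/s = 0.8000 m/s

at the boundary: (5/12)·v² + (5/4)·v + (-19/15) = 0
  disc = (5/4)² − 4·(5/12)·(-19/15) = 529/144 ; √disc = 23/12
  v_R = (−(5/4) + 23/12) / (2·(5/12)) = 4/5 m/s
check:
stop time T_s = (4/5)/(6/5) = 0.6667 s
reaction-phase robot travel = 0.8000·0.2500 = 0.2000 m
robot under decel: 0.8000²/(2·1.2000) = 0.2667 m
person approaches 1.2000·(0.2500+0.6667) = 1.1000 m
residual clearance needed = 0.0800+0.0200+0.0500 = 0.1500 m
sum ≈ 0.2000+0.2667+1.1000+0.1500 ≈ 1.7167 m = S ✓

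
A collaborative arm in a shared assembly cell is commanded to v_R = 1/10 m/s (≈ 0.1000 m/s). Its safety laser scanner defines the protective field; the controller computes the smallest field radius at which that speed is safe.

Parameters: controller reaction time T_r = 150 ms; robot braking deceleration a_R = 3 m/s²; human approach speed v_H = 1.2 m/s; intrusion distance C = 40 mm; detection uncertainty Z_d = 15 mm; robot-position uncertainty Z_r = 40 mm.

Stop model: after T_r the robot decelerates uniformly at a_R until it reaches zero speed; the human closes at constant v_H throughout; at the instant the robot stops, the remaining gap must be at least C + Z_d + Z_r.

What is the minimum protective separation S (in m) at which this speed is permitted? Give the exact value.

S_min = 199/600 m = 0.3317 m

stop time T_s = (1/10)/3 = 0.0333 s
robot in T_r: 0.1000·0.1500 = 0.0150 m
robot covers 0.1000·0.0333 − ½·3.0000·0.0333² = 0.0017 m while stopping
human over T_r+T_s: 1.2000·(0.1500+0.0333) = 0.2200 m
C+Z_d+Z_r = 0.0400+0.0150+0.0400 = 0.0950 m
S_min ≈ 0.0150+0.0017+0.2200+0.0950  ⇒  S_min = 199/600 m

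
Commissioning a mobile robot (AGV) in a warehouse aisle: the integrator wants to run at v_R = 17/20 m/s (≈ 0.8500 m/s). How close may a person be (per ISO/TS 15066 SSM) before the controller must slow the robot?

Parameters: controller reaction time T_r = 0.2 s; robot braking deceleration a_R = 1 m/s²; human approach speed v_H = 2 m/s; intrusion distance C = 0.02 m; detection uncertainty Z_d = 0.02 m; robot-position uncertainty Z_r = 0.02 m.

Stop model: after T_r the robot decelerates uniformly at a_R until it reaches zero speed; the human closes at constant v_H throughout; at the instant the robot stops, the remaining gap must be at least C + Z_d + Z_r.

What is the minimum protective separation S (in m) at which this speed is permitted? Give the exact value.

S_min = 2153/800 m = 2.6913 m

stop time T_s = (17/20)/1 = 0.8500 s
robot in T_r: 0.8500·0.2000 = 0.1700 m
robot under decel: 0.8500²/(2·1.0000) = 0.3613 m
person approaches 2.0000·(0.2000+0.8500) = 2.1000 m
margins: 0.0200+0.0200+0.0200 = 0.0600 m
S_min ≈ 0.1700+0.3613+2.1000+0.0600  ⇒  S_min = 2153/800 m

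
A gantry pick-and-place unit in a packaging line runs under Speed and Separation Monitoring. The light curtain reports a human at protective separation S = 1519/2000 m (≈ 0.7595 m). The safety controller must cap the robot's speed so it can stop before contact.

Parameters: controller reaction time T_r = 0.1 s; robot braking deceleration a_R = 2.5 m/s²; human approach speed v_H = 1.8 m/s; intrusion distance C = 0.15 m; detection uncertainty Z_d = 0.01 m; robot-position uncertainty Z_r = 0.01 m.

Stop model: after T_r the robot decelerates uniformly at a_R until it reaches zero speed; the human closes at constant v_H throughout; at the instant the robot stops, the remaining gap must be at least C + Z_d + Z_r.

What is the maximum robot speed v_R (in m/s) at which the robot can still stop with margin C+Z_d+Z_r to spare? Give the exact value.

v_R_max = 9/20 m/s = 0.4500 m/s

collect terms ⇒ (1/5)·v_R² + (41/50)·v_R + (-819/2000) = 0
  disc = (41/50)² − 4·(1/5)·(-819/2000) = 1 ; √disc = 1
  v_R = (−(41/50) + 1) / (2·(1/5)) = 9/20 m/s
check:
stop time T_s = (9/20)/(5/2) = 0.1800 s
robot covers v_R·T_r = 0.4500·0.1000 = 0.0450 m before braking
robot covers 0.4500·0.1800 − ½·2.5000·0.1800² = 0.0405 m while stopping
person approaches 1.8000·(0.1000+0.1800) = 0.5040 m
C+Z_d+Z_r = 0.1500+0.0100+0.0100 = 0.1700 m
sum ≈ 0.0450+0.0405+0.5040+0.1700 ≈ 0.7595 m = S ✓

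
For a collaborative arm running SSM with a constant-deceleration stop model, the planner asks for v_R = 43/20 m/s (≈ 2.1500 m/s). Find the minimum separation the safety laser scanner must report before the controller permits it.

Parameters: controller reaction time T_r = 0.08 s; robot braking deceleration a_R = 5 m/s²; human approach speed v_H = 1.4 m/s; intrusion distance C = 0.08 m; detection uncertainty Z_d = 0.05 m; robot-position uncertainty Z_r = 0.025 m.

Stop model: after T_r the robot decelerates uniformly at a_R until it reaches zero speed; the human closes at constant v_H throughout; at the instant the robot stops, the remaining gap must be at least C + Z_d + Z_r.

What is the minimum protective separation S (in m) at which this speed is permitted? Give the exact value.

S_min = 6013/4000 m = 1.5032 m

stop time T_s = (43/20)/5 = 0.4300 s
robot in T_r: 2.1500·0.0800 = 0.1720 m
braking distance = 2.1500²/(2·5.0000) = 0.4622 m
human over T_r+T_s: 1.4000·(0.0800+0.4300) = 0.7140 m
residual clearance needed = 0.0800+0.0500+0.0250 = 0.1550 m
S_min ≈ 0.1720+0.4622+0.7140+0.1550  ⇒  S_min = 6013/4000 m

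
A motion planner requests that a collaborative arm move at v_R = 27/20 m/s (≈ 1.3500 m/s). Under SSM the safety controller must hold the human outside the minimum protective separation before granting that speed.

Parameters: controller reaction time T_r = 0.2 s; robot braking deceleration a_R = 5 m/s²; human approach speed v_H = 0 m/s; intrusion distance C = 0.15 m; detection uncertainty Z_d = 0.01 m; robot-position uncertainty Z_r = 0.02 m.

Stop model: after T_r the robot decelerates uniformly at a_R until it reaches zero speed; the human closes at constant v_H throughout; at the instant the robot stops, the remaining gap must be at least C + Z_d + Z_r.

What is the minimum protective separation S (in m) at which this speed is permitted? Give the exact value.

S_min = 2529/4000 m = 0.6322 m

stop time T_s = (27/20)/5 = 0.2700 s
robot in T_r: 1.3500·0.2000 = 0.2700 m
braking distance = 1.3500²/(2·5.0000) = 0.1822 m
human closes 0.0000·0.4700 = 0.0000 m
C+Z_d+Z_r = 0.1500+0.0100+0.0200 = 0.1800 m
S_min ≈ 0.2700+0.1822+0.0000+0.1800  ⇒  S_min = 2529/4000 m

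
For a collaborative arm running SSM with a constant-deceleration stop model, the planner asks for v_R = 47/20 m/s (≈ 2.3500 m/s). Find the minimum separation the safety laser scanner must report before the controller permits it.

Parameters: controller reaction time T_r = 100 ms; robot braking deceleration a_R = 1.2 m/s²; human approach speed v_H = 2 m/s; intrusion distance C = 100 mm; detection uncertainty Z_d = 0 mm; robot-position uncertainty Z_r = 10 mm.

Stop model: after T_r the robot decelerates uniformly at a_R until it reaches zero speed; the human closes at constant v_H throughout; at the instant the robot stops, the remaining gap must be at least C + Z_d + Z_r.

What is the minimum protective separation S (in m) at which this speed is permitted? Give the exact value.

T_s = v_R/a_R = (47/20)/(6/5) = 1.9583 s
reaction-phase robot travel = 2.3500·0.1000 = 0.2350 m
robot covers 2.3500·1.9583 − ½·1.2000·1.9583² = 2.3010 m while stopping
human closes 2.0000·2.0583 = 4.1167 m
C+Z_d+Z_r = 0.1000+0.0000+0.0100 = 0.1100 m
S_min ≈ 0.2350+2.3010+4.1167+0.1100  ⇒  S_min = 32461/4800 m

S_min = 32461/4800 m = 6.7627 m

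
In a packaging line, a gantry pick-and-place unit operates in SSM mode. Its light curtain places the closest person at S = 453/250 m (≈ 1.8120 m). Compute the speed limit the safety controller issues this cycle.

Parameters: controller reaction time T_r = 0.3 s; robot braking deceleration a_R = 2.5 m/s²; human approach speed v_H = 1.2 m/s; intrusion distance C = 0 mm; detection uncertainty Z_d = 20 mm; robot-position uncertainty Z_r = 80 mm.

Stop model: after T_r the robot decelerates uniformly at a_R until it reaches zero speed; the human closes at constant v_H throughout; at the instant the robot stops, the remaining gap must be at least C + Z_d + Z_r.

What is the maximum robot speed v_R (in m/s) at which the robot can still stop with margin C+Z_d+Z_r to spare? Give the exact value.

quadratic (1/5)·v² + (39/50)·v + (-169/125) = 0
  disc = (39/50)² − 4·(1/5)·(-169/125) = 169/100 ; √disc = 13/10
  v_R = (−(39/50) + 13/10) / (2·(1/5)) = 13/10 m/s
check:
braking lasts T_s = (13/10)/(5/2) = 0.5200 s
robot in T_r: 1.3000·0.3000 = 0.3900 m
robot covers 1.3000·0.5200 − ½·2.5000·0.5200² = 0.3380 m while stopping
person approaches 1.2000·(0.3000+0.5200) = 0.9840 m
residual clearance needed = 0.0000+0.0200+0.0800 = 0.1000 m
sum ≈ 0.3900+0.3380+0.9840+0.1000 ≈ 1.8120 m = S ✓

v_R_max = 13/10 m/s = 1.3000 m/s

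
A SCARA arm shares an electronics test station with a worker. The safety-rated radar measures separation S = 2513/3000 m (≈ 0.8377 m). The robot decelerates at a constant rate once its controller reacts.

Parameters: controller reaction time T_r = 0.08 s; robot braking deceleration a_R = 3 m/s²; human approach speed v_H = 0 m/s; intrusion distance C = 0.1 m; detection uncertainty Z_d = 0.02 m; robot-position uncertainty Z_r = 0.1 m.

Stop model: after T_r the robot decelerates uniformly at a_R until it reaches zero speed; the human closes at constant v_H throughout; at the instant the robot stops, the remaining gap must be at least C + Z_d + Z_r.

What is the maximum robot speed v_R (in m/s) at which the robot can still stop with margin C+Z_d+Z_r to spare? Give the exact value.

v_R_max = 17/10 m/s = 1.7000 m/s

at the boundary: (1/6)·v² + (2/25)·v + (-1853/3000) = 0
  disc = (2/25)² − 4·(1/6)·(-1853/3000) = 9409/22500 ; √disc = 97/150
  v_R = (−(2/25) + 97/150) / (2·(1/6)) = 17/10 m/s
check:
T_s = v_R/a_R = (17/10)/3 = 0.5667 s
robot in T_r: 1.7000·0.0800 = 0.1360 m
braking distance = 1.7000²/(2·3.0000) = 0.4817 m
person approaches 0.0000·(0.0800+0.5667) = 0.0000 m
margins: 0.1000+0.0200+0.1000 = 0.2200 m
sum ≈ 0.1360+0.4817+0.0000+0.2200 ≈ 0.8377 m = S ✓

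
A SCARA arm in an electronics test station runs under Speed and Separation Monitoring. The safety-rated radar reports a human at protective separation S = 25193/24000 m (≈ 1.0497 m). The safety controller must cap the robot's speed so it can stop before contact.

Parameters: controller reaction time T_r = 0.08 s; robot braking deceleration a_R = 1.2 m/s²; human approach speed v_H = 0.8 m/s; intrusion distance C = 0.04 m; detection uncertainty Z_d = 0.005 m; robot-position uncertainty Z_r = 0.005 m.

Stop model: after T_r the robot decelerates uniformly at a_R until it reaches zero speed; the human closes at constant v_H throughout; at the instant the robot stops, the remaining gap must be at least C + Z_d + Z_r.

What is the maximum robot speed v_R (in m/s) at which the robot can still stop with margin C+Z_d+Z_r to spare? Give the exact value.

collect terms ⇒ (5/12)·v_R² + (56/75)·v_R + (-22457/24000) = 0
  disc = (56/75)² − 4·(5/12)·(-22457/24000) = 84681/40000 ; √disc = 291/200
  v_R = (−(56/75) + 291/200) / (2·(5/12)) = 17/20 m/s
check:
stop time T_s = (17/20)/(6/5) = 0.7083 s
reaction-phase robot travel = 0.8500·0.0800 = 0.0680 m
braking distance = 0.8500²/(2·1.2000) = 0.3010 m
human closes 0.8000·0.7883 = 0.6307 m
C+Z_d+Z_r = 0.0400+0.0050+0.0050 = 0.0500 m
sum ≈ 0.0680+0.3010+0.6307+0.0500 ≈ 1.0497 m = S ✓

v_R_max = 17/20 m/s = 0.8500 m/s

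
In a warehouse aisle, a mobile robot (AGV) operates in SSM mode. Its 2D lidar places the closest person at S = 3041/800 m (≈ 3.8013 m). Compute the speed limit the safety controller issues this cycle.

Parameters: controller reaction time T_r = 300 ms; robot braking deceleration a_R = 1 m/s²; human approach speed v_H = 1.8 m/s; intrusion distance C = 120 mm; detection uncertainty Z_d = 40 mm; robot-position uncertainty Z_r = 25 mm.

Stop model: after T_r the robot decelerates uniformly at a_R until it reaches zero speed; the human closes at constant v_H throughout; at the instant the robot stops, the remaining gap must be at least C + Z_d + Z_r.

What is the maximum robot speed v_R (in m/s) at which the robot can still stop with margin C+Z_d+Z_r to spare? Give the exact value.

at the boundary: (1/2)·v² + (21/10)·v + (-2461/800) = 0
  disc = (21/10)² − 4·(1/2)·(-2461/800) = 169/16 ; √disc = 13/4
  v_R = (−(21/10) + 13/4) / (2·(1/2)) = 23/20 m/s
check:
stop time T_s = (23/20)/1 = 1.1500 s
robot covers v_R·T_r = 1.1500·0.3000 = 0.3450 m before braking
braking distance = 1.1500²/(2·1.0000) = 0.6613 m
human over T_r+T_s: 1.8000·(0.3000+1.1500) = 2.6100 m
margins: 0.1200+0.0400+0.0250 = 0.1850 m
sum ≈ 0.3450+0.6613+2.6100+0.1850 ≈ 3.8013 m = S ✓

v_R_max = 23/20 m/s = 1.1500 m/s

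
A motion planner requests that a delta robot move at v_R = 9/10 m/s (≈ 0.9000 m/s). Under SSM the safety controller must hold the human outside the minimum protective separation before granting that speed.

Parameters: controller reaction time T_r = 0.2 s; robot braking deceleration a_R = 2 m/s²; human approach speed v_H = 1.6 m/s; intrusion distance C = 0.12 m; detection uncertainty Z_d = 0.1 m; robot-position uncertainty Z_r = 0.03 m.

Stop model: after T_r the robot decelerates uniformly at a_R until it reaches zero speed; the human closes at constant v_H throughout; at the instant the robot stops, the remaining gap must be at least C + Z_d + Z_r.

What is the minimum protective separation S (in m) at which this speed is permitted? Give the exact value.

S_min = 669/400 m = 1.6725 m

braking lasts T_s = (9/10)/2 = 0.4500 s
robot covers v_R·T_r = 0.9000·0.2000 = 0.1800 m before braking
robot covers 0.9000·0.4500 − ½·2.0000·0.4500² = 0.2025 m while stopping
person approaches 1.6000·(0.2000+0.4500) = 1.0400 m
margins: 0.1200+0.1000+0.0300 = 0.2500 m
S_min ≈ 0.1800+0.2025+1.0400+0.2500  ⇒  S_min = 669/400 m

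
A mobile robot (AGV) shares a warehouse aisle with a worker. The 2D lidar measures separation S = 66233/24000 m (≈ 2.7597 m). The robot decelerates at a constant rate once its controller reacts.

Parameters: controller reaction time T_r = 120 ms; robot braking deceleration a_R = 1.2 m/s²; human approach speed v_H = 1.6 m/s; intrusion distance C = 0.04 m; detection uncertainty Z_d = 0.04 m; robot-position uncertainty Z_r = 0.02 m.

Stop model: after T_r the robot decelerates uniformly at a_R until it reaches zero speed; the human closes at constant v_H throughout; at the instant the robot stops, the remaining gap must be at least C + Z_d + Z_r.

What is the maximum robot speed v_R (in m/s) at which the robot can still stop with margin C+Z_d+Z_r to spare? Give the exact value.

v_R_max = 5/4 m/s = 1.2500 m/s

at the boundary: (5/12)·v² + (109/75)·v + (-2369/960) = 0
  disc = (109/75)² − 4·(5/12)·(-2369/960) = 249001/40000 ; √disc = 499/200
  v_R = (−(109/75) + 499/200) / (2·(5/12)) = 5/4 m/s
check:
braking lasts T_s = (5/4)/(6/5) = 1.0417 s
reaction-phase robot travel = 1.2500·0.1200 = 0.1500 m
robot covers 1.2500·1.0417 − ½·1.2000·1.0417² = 0.6510 m while stopping
human closes 1.6000·1.1617 = 1.8587 m
margins: 0.0400+0.0400+0.0200 = 0.1000 m
sum ≈ 0.1500+0.6510+1.8587+0.1000 ≈ 2.7597 m = S ✓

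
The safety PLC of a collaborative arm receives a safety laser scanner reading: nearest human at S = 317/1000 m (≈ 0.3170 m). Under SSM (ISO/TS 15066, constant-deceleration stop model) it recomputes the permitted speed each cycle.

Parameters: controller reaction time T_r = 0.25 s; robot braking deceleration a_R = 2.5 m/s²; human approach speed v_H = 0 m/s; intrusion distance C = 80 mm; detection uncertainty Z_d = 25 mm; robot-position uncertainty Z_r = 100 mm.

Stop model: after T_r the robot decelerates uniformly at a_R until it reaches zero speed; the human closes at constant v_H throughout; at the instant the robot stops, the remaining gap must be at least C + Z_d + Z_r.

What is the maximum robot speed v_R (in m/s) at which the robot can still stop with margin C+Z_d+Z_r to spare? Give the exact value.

at the boundary: (1/5)·v² + (1/4)·v + (-14/125) = 0
  disc = (1/4)² − 4·(1/5)·(-14/125) = 1521/10000 ; √disc = 39/100
  v_R = (−(1/4) + 39/100) / (2·(1/5)) = 7/20 m/s
check:
braking lasts T_s = (7/20)/(5/2) = 0.1400 s
reaction-phase robot travel = 0.3500·0.2500 = 0.0875 m
robot covers 0.3500·0.1400 − ½·2.5000·0.1400² = 0.0245 m while stopping
human closes 0.0000·0.3900 = 0.0000 m
margins: 0.0800+0.0250+0.1000 = 0.2050 m
sum ≈ 0.0875+0.0245+0.0000+0.2050 ≈ 0.3170 m = S ✓

v_R_max = 7/20 m/s = 0.3500 m/s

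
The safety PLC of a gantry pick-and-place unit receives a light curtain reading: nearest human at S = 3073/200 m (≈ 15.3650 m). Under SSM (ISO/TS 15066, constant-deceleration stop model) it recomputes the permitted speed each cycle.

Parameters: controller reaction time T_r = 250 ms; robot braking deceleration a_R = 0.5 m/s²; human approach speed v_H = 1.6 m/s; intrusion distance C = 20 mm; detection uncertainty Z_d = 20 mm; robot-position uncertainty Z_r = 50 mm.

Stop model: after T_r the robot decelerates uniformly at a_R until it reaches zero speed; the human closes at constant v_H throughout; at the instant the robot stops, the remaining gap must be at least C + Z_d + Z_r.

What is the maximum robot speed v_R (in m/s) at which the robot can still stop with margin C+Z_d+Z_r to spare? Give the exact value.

quadratic (1)·v² + (69/20)·v + (-119/8) = 0
  disc = (69/20)² − 4·(1)·(-119/8) = 28561/400 ; √disc = 169/20
  v_R = (−(69/20) + 169/20) / (2·(1)) = 5/2 m/s
check:
braking lasts T_s = (5/2)/(1/2) = 5.0000 s
reaction-phase robot travel = 2.5000·0.2500 = 0.6250 m
braking distance = 2.5000²/(2·0.5000) = 6.2500 m
person approaches 1.6000·(0.2500+5.0000) = 8.4000 m
residual clearance needed = 0.0200+0.0200+0.0500 = 0.0900 m
sum ≈ 0.6250+6.2500+8.4000+0.0900 ≈ 15.3650 m = S ✓

v_R_max = 5/2 m/s = 2.5000 m/s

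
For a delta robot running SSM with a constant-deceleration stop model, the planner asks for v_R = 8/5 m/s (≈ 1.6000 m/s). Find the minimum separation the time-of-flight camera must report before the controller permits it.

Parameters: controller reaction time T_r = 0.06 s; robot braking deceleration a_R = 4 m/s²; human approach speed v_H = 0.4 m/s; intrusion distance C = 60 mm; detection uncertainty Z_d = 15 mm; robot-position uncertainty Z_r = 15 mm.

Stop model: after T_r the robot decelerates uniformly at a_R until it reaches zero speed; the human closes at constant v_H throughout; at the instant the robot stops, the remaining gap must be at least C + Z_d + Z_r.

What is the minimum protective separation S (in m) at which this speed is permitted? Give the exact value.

braking lasts T_s = (8/5)/4 = 0.4000 s
robot in T_r: 1.6000·0.0600 = 0.0960 m
robot under decel: 1.6000²/(2·4.0000) = 0.3200 m
human closes 0.4000·0.4600 = 0.1840 m
residual clearance needed = 0.0600+0.0150+0.0150 = 0.0900 m
S_min ≈ 0.0960+0.3200+0.1840+0.0900  ⇒  S_min = 69/100 m

S_min = 69/100 m = 0.6900 m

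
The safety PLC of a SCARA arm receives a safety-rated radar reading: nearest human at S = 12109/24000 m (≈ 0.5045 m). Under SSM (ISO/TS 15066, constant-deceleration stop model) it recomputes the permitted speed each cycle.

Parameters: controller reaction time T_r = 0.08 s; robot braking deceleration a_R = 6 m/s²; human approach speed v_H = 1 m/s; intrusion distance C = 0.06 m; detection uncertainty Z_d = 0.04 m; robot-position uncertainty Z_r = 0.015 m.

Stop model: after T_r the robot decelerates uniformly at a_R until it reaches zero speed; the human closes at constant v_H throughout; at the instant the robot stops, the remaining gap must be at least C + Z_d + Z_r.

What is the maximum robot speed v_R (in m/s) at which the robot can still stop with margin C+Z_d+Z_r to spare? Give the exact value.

quadratic (1/12)·v² + (37/150)·v + (-7429/24000) = 0
  disc = (37/150)² − 4·(1/12)·(-7429/24000) = 6561/40000 ; √disc = 81/200
  v_R = (−(37/150) + 81/200) / (2·(1/12)) = 19/20 m/s
check:
T_s = v_R/a_R = (19/20)/6 = 0.1583 s
reaction-phase robot travel = 0.9500·0.0800 = 0.0760 m
robot under decel: 0.9500²/(2·6.0000) = 0.0752 m
human over T_r+T_s: 1.0000·(0.0800+0.1583) = 0.2383 m
C+Z_d+Z_r = 0.0600+0.0400+0.0150 = 0.1150 m
sum ≈ 0.0760+0.0752+0.2383+0.1150 ≈ 0.5045 m = S ✓

v_R_max = 19/20 m/s = 0.9500 m/s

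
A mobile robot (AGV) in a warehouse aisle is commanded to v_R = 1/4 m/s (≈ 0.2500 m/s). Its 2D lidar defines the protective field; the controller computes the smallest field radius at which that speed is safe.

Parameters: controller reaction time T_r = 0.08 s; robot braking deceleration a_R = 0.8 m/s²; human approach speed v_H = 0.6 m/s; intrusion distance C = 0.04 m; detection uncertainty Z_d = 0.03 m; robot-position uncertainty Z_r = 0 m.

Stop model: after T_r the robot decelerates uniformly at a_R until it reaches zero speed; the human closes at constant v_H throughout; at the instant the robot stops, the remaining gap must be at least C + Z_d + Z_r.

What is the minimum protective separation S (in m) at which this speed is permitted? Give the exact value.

T_s = v_R/a_R = (1/4)/(4/5) = 0.3125 s
reaction-phase robot travel = 0.2500·0.0800 = 0.0200 m
robot under decel: 0.2500²/(2·0.8000) = 0.0391 m
human closes 0.6000·0.3925 = 0.2355 m
margins: 0.0400+0.0300+0.0000 = 0.0700 m
S_min ≈ 0.0200+0.0391+0.2355+0.0700  ⇒  S_min = 5833/16000 m

S_min = 5833/16000 m = 0.3646 m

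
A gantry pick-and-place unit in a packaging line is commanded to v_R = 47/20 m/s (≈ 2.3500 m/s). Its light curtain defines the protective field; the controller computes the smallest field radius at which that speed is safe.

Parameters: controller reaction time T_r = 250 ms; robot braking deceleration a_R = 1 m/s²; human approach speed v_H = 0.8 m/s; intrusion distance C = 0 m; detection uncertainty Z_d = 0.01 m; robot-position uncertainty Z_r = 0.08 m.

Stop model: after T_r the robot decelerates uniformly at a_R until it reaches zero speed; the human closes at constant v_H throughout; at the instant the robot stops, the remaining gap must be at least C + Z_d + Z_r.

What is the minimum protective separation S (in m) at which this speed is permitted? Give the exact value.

T_s = v_R/a_R = (47/20)/1 = 2.3500 s
reaction-phase robot travel = 2.3500·0.2500 = 0.5875 m
robot covers 2.3500·2.3500 − ½·1.0000·2.3500² = 2.7612 m while stopping
human over T_r+T_s: 0.8000·(0.2500+2.3500) = 2.0800 m
C+Z_d+Z_r = 0.0000+0.0100+0.0800 = 0.0900 m
S_min ≈ 0.5875+2.7612+2.0800+0.0900  ⇒  S_min = 883/160 m

S_min = 883/160 m = 5.5187 m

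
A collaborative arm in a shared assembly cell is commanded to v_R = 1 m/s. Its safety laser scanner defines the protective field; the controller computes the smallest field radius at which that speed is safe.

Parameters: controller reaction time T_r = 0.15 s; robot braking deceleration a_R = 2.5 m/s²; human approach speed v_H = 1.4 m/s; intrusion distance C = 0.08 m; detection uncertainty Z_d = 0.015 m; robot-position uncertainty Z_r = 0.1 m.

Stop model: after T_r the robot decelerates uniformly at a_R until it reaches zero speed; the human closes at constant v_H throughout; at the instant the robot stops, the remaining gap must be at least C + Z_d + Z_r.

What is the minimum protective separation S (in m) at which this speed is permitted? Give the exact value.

braking lasts T_s = 1/(5/2) = 0.4000 s
robot covers v_R·T_r = 1.0000·0.1500 = 0.1500 m before braking
braking distance = 1.0000²/(2·2.5000) = 0.2000 m
human over T_r+T_s: 1.4000·(0.1500+0.4000) = 0.7700 m
C+Z_d+Z_r = 0.0800+0.0150+0.1000 = 0.1950 m
S_min ≈ 0.1500+0.2000+0.7700+0.1950  ⇒  S_min = 263/200 m

S_min = 263/200 m = 1.3150 m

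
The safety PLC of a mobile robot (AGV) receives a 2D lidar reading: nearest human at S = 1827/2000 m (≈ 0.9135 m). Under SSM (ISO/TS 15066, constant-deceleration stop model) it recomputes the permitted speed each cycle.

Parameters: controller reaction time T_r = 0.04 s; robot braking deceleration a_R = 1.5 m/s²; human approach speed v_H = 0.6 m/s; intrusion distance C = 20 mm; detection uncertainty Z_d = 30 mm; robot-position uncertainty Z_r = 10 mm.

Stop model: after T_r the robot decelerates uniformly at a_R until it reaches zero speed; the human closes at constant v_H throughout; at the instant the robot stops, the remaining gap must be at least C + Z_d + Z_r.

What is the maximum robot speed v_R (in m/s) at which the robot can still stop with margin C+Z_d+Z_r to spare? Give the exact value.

at the boundary: (1/3)·v² + (11/25)·v + (-1659/2000) = 0
  disc = (11/25)² − 4·(1/3)·(-1659/2000) = 3249/2500 ; √disc = 57/50
  v_R = (−(11/25) + 57/50) / (2·(1/3)) = 21/20 m/s
check:
T_s = v_R/a_R = (21/20)/(3/2) = 0.7000 s
robot covers v_R·T_r = 1.0500·0.0400 = 0.0420 m before braking
braking distance = 1.0500²/(2·1.5000) = 0.3675 m
human closes 0.6000·0.7400 = 0.4440 m
residual clearance needed = 0.0200+0.0300+0.0100 = 0.0600 m
sum ≈ 0.0420+0.3675+0.4440+0.0600 ≈ 0.9135 m = S ✓

v_R_max = 21/20 m/s = 1.0500 m/s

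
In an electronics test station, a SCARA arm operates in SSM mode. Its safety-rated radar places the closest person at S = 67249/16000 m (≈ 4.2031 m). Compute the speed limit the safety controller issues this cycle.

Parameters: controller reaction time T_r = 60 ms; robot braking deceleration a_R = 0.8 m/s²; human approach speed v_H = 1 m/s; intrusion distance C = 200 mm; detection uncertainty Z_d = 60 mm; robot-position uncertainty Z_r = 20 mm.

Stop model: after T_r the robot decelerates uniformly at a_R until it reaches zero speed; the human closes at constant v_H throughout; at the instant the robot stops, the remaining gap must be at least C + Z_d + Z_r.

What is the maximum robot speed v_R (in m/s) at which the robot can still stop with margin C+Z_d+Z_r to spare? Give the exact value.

quadratic (5/8)·v² + (131/100)·v + (-61809/16000) = 0
  disc = (131/100)² − 4·(5/8)·(-61809/16000) = 1819801/160000 ; √disc = 1349/400
  v_R = (−(131/100) + 1349/400) / (2·(5/8)) = 33/20 m/s
check:
T_s = v_R/a_R = (33/20)/(4/5) = 2.0625 s
reaction-phase robot travel = 1.6500·0.0600 = 0.0990 m
braking distance = 1.6500²/(2·0.8000) = 1.7016 m
person approaches 1.0000·(0.0600+2.0625) = 2.1225 m
margins: 0.2000+0.0600+0.0200 = 0.2800 m
sum ≈ 0.0990+1.7016+2.1225+0.2800 ≈ 4.2031 m = S ✓

v_R_max = 33/20 m/s = 1.6500 m/s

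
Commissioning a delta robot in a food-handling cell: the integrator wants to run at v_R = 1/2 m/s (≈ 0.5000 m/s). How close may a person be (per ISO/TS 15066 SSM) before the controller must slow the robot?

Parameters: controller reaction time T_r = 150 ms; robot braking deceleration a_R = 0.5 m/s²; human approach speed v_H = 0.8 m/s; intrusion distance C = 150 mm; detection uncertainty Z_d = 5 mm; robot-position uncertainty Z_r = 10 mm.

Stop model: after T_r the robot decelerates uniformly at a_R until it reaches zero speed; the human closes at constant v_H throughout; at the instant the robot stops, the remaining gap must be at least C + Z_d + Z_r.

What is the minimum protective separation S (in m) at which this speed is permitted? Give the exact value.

braking lasts T_s = (1/2)/(1/2) = 1.0000 s
robot covers v_R·T_r = 0.5000·0.1500 = 0.0750 m before braking
robot covers 0.5000·1.0000 − ½·0.5000·1.0000² = 0.2500 m while stopping
human over T_r+T_s: 0.8000·(0.1500+1.0000) = 0.9200 m
C+Z_d+Z_r = 0.1500+0.0050+0.0100 = 0.1650 m
S_min ≈ 0.0750+0.2500+0.9200+0.1650  ⇒  S_min = 141/100 m

S_min = 141/100 m = 1.4100 m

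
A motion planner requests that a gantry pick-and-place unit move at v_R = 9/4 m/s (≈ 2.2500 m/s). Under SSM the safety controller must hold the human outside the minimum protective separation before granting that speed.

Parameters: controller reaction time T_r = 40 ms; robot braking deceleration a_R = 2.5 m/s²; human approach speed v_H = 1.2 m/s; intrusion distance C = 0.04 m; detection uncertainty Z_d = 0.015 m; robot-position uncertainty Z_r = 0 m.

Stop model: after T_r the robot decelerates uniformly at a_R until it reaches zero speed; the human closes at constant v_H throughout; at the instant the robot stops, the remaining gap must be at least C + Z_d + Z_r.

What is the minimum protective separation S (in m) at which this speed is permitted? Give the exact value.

S_min = 4571/2000 m = 2.2855 m

T_s = v_R/a_R = (9/4)/(5/2) = 0.9000 s
robot covers v_R·T_r = 2.2500·0.0400 = 0.0900 m before braking
braking distance = 2.2500²/(2·2.5000) = 1.0125 m
person approaches 1.2000·(0.0400+0.9000) = 1.1280 m
margins: 0.0400+0.0150+0.0000 = 0.0550 m
S_min ≈ 0.0900+1.0125+1.1280+0.0550  ⇒  S_min = 4571/2000 m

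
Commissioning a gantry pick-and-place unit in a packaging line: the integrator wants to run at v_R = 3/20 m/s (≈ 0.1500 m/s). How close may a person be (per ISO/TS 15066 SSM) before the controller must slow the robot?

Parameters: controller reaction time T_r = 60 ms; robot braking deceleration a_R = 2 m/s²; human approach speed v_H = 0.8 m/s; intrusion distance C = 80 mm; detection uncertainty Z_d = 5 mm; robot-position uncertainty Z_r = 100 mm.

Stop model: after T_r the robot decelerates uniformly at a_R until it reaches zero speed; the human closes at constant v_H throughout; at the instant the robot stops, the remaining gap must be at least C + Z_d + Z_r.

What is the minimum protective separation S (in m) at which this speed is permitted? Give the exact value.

braking lasts T_s = (3/20)/2 = 0.0750 s
reaction-phase robot travel = 0.1500·0.0600 = 0.0090 m
robot under decel: 0.1500²/(2·2.0000) = 0.0056 m
human closes 0.8000·0.1350 = 0.1080 m
residual clearance needed = 0.0800+0.0050+0.1000 = 0.1850 m
S_min ≈ 0.0090+0.0056+0.1080+0.1850  ⇒  S_min = 2461/8000 m

S_min = 2461/8000 m = 0.3076 m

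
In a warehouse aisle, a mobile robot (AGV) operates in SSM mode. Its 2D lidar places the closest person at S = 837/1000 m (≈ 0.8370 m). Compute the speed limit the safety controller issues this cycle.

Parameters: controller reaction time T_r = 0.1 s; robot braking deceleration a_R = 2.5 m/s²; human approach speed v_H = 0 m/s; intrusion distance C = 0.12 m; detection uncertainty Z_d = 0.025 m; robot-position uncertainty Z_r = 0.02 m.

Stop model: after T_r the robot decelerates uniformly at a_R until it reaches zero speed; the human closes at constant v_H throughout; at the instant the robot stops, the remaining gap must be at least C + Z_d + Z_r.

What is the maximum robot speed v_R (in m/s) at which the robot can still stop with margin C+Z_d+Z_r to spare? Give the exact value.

collect terms ⇒ (1/5)·v_R² + (1/10)·v_R + (-84/125) = 0
  disc = (1/10)² − 4·(1/5)·(-84/125) = 1369/2500 ; √disc = 37/50
  v_R = (−(1/10) + 37/50) / (2·(1/5)) = 8/5 m/s
check:
T_s = v_R/a_R = (8/5)/(5/2) = 0.6400 s
reaction-phase robot travel = 1.6000·0.1000 = 0.1600 m
robot under decel: 1.6000²/(2·2.5000) = 0.5120 m
human over T_r+T_s: 0.0000·(0.1000+0.6400) = 0.0000 m
margins: 0.1200+0.0250+0.0200 = 0.1650 m
sum ≈ 0.1600+0.5120+0.0000+0.1650 ≈ 0.8370 m = S ✓

v_R_max = 8/5 m/s = 1.6000 m/s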